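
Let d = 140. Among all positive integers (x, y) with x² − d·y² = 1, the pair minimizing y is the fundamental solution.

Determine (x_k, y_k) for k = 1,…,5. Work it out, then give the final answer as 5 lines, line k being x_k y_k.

71 6
10081 852
1431431 120978
203253121 17178024
28860511751 2439158430

[11; 1,4,1,22] for √140; ℓ=4 ⇒ convergent index 3
k=0  a_k=11  p_k/q_k = 11/1
k=1  a_k=1  p_k/q_k = 12/1
k=2  a_k=4  p_k/q_k = 59/5
k=3  a_k=1  p_k/q_k = 71/6
fundamental: x₁=71, y₁=6  (since 5041 − 140·36 = 1)
(71+6√140)^2 = 10081 + 852√140
(71+6√140)^3 = 1431431 + 120978√140
(71+6√140)^4 = 203253121 + 17178024√140
(71+6√140)^5 = 28860511751 + 2439158430√140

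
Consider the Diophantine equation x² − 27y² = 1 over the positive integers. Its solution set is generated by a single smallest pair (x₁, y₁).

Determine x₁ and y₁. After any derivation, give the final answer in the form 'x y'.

[5; 5,10] for √27; ℓ=2 ⇒ convergent index 1
k=0  a_k=5  p_k/q_k = 5/1
k=1  a_k=5  p_k/q_k = 26/5
→ (26, 5).  Check: 26²=676, 27·5²=675, difference 1.

26 5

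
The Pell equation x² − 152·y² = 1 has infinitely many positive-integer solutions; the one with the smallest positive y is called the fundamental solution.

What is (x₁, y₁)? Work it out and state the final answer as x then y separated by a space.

[12; 3,24] for √152; ℓ=2 ⇒ convergent index 1
k=0  a_k=12  p_k/q_k = 12/1
k=1  a_k=3  p_k/q_k = 37/3
(x₁, y₁) = (37, 3);  37² − 152·3² = 1 ✓

37 3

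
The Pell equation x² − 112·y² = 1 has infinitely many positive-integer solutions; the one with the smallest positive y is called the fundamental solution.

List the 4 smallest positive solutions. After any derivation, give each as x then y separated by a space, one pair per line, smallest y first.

√112 = [10; 1,1,2,1,1,20, …], period ℓ=6 (even) → k=5
k=0  a_k=10  p_k/q_k = 10/1
k=1  a_k=1  p_k/q_k = 11/1
k=2  a_k=1  p_k/q_k = 21/2
…
k=4  a_k=1  p_k/q_k = 74/7
k=5  a_k=1  p_k/q_k = 127/12
(x₁, y₁) = (127, 12);  127² − 112·12² = 1 ✓
(x_2, y_2) = (127·127 + 112·12·12, 127·12 + 12·127) = (32257, 3048)
(x_3, y_3) = (127·32257 + 112·12·3048, 127·3048 + 12·32257) = (8193151, 774180)
(x_4, y_4) = (127·8193151 + 112·12·774180, 127·774180 + 12·8193151) = (2081028097, 196638672)

127 12
32257 3048
8193151 774180
2081028097 196638672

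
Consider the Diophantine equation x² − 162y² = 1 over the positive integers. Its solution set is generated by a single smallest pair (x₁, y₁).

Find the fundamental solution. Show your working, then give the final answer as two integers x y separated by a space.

[12; 1,2,1,2,12,2,1,2,1,24] for √162; ℓ=10 ⇒ convergent index 9
step 0: (12, 1)  from 12·(1,0) + (0,1)
…
step 5: (1731, 136)  from 12·(140,11) + (51,4)
step 6: (3602, 283)  from 2·(1731,136) + (140,11)
…
step 8: (14268, 1121)  from 2·(5333,419) + (3602,283)
step 9: (19601, 1540)  from 1·(14268,1121) + (5333,419)
(x₁, y₁) = (19601, 1540);  19601² − 162·1540² = 1 ✓

19601 1540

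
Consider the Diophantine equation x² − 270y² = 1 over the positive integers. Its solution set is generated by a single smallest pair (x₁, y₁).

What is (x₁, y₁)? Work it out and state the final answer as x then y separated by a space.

√270 → a₀=16, period (2,3,6,3,2,32); ℓ=6 even so k=5
a_0=16:  p_0=16·1+0=16,  q_0=16·0+1=1
a_1=2:  p_1=2·16+1=33,  q_1=2·1+0=2
a_2=3:  p_2=3·33+16=115,  q_2=3·2+1=7
a_3=6:  p_3=6·115+33=723,  q_3=6·7+2=44
a_4=3:  p_4=3·723+115=2284,  q_4=3·44+7=139
a_5=2:  p_5=2·2284+723=5291,  q_5=2·139+44=322
fundamental: x₁=5291, y₁=322  (since 27994681 − 270·103684 = 1)

5291 322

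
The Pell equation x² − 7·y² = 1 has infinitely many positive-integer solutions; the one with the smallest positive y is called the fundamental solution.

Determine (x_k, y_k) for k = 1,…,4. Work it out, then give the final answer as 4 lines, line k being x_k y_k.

[2; 1,1,1,4] for √7; ℓ=4 ⇒ convergent index 3
i=0: a=2 ⇒ p=2, q=1
…
i=2: a=1 ⇒ p=5, q=2
i=3: a=1 ⇒ p=8, q=3
(x₁, y₁) = (8, 3);  8² − 7·3² = 1 ✓
(8+3√7)^2 = 127 + 48√7
(8+3√7)^3 = 2024 + 765√7
(8+3√7)^4 = 32257 + 12192√7

8 3
127 48
2024 765
32257 12192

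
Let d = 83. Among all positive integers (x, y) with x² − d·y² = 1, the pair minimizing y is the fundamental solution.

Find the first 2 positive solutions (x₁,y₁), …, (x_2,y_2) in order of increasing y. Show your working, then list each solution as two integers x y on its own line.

√83 → a₀=9, period (9,18); ℓ=2 even so k=1
step 0: (9, 1)  from 9·(1,0) + (0,1)
step 1: (82, 9)  from 9·(9,1) + (1,0)
(x₁, y₁) = (82, 9);  82² − 83·9² = 1 ✓
(x_2, y_2) = (82·82 + 83·9·9, 82·9 + 9·82) = (13447, 1476)

82 9
13447 1476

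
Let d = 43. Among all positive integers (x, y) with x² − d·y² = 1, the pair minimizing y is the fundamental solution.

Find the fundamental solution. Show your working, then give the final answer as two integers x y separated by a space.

3482 531

[6; 1,1,3,1,5,1,3,1,1,12] for √43; ℓ=10 ⇒ convergent index 9
a_0=6:  p_0=6·1+0=6,  q_0=6·0+1=1
a_1=1:  p_1=1·6+1=7,  q_1=1·1+0=1
a_2=1:  p_2=1·7+6=13,  q_2=1·1+1=2
a_3=3:  p_3=3·13+7=46,  q_3=3·2+1=7
a_4=1:  p_4=1·46+13=59,  q_4=1·7+2=9
a_5=5:  p_5=5·59+46=341,  q_5=5·9+7=52
a_6=1:  p_6=1·341+59=400,  q_6=1·52+9=61
a_7=3:  p_7=3·400+341=1541,  q_7=3·61+52=235
a_8=1:  p_8=1·1541+400=1941,  q_8=1·235+61=296
a_9=1:  p_9=1·1941+1541=3482,  q_9=1·296+235=531
fundamental: x₁=3482, y₁=531  (since 12124324 − 43·281961 = 1)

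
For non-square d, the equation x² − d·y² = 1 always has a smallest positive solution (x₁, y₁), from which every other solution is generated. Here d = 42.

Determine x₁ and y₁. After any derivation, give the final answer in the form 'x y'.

13 2

d=42: √d = [6; 2,12] (ℓ=2, even), read p_1/q_1
a_0=6:  p_0=6·1+0=6,  q_0=6·0+1=1
a_1=2:  p_1=2·6+1=13,  q_1=2·1+0=2
(x₁, y₁) = (13, 2);  13² − 42·2² = 1 ✓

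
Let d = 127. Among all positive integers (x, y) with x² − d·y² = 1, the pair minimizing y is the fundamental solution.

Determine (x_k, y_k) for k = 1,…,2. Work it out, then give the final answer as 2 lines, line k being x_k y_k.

4730624 419775
44757606858751 3971595379200

d=127: √d = [11; 3,1,2,2,7,11,7,2,2,1,3,22] (ℓ=12, even), read p_11/q_11
i=0: a=11 ⇒ p=11, q=1
…
i=4: a=2 ⇒ p=293, q=26
…
i=6: a=11 ⇒ p=24218, q=2149
i=7: a=7 ⇒ p=171701, q=15236
…
i=10: a=1 ⇒ p=1274561, q=113099
i=11: a=3 ⇒ p=4730624, q=419775
fundamental: x₁=4730624, y₁=419775  (since 22378803429376 − 127·176211050625 = 1)
n=2: (4730624,419775)∘(4730624,419775) = (4730624·4730624+127·419775·419775, 4730624·419775+419775·4730624) = (44757606858751,3971595379200)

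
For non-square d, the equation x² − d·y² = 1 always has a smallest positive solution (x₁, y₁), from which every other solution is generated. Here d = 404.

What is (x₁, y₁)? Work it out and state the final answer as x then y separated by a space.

201 10

[20; 10,40] for √404; ℓ=2 ⇒ convergent index 1
i=0: a=20 ⇒ p=20, q=1
i=1: a=10 ⇒ p=201, q=10
fundamental: x₁=201, y₁=10  (since 40401 − 404·100 = 1)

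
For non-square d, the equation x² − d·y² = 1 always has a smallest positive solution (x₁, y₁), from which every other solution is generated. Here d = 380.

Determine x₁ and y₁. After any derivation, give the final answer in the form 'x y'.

39 2

[19; 2,38] for √380; ℓ=2 ⇒ convergent index 1
k=0  a_k=19  p_k/q_k = 19/1
k=1  a_k=2  p_k/q_k = 39/2
fundamental: x₁=39, y₁=2  (since 1521 − 380·4 = 1)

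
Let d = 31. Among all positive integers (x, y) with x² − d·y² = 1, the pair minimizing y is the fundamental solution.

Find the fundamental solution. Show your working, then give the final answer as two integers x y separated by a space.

√31 → a₀=5, period (1,1,3,5,3,1,1,10); ℓ=8 even so k=7
k=0  a_k=5  p_k/q_k = 5/1
k=1  a_k=1  p_k/q_k = 6/1
…
k=5  a_k=3  p_k/q_k = 657/118
k=6  a_k=1  p_k/q_k = 863/155
k=7  a_k=1  p_k/q_k = 1520/273
fundamental: x₁=1520, y₁=273  (since 2310400 − 31·74529 = 1)

1520 273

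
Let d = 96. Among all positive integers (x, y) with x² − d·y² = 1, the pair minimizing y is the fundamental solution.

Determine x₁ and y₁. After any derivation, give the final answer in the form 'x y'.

49 5

[9; 1,3,1,18] for √96; ℓ=4 ⇒ convergent index 3
i=0: a=9 ⇒ p=9, q=1
…
i=2: a=3 ⇒ p=39, q=4
i=3: a=1 ⇒ p=49, q=5
fundamental: x₁=49, y₁=5  (since 2401 − 96·25 = 1)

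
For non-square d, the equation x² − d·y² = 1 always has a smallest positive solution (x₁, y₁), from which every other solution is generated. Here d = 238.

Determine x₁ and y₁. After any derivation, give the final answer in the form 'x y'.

d=238: √d = [15; 2,2,1,14,1,2,2,30] (ℓ=8, even), read p_7/q_7
i=0: a=15 ⇒ p=15, q=1
…
i=2: a=2 ⇒ p=77, q=5
…
i=4: a=14 ⇒ p=1589, q=103
i=5: a=1 ⇒ p=1697, q=110
i=6: a=2 ⇒ p=4983, q=323
i=7: a=2 ⇒ p=11663, q=756
(x₁, y₁) = (11663, 756);  11663² − 238·756² = 1 ✓

11663 756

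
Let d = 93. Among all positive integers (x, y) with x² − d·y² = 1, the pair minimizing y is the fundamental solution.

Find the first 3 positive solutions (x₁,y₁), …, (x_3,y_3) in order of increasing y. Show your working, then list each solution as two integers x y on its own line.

[9; 1,1,1,4,6,4,1,1,1,18] for √93; ℓ=10 ⇒ convergent index 9
k=0  a_k=9  p_k/q_k = 9/1
…
k=3  a_k=1  p_k/q_k = 29/3
k=4  a_k=4  p_k/q_k = 135/14
k=5  a_k=6  p_k/q_k = 839/87
…
k=8  a_k=1  p_k/q_k = 7821/811
k=9  a_k=1  p_k/q_k = 12151/1260
→ (12151, 1260).  Check: 12151²=147646801, 93·1260²=147646800, difference 1.
(x_2, y_2) = (12151·12151 + 93·1260·1260, 12151·1260 + 1260·12151) = (295293601, 30620520)
(x_3, y_3) = (12151·295293601 + 93·1260·30620520, 12151·30620520 + 1260·295293601) = (7176225079351, 744139875780)

12151 1260
295293601 30620520
7176225079351 744139875780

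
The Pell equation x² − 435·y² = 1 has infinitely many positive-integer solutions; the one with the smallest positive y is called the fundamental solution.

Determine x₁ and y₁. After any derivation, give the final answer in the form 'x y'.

[20; 1,5,1,40] for √435; ℓ=4 ⇒ convergent index 3
i=0: a=20 ⇒ p=20, q=1
…
i=2: a=5 ⇒ p=125, q=6
i=3: a=1 ⇒ p=146, q=7
fundamental: x₁=146, y₁=7  (since 21316 − 435·49 = 1)

146 7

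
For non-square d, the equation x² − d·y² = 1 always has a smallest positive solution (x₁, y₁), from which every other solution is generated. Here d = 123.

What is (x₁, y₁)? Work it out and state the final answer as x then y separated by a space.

√123 → a₀=11, period (11,22); ℓ=2 even so k=1
step 0: (11, 1)  from 11·(1,0) + (0,1)
step 1: (122, 11)  from 11·(11,1) + (1,0)
(x₁, y₁) = (122, 11);  122² − 123·11² = 1 ✓

122 11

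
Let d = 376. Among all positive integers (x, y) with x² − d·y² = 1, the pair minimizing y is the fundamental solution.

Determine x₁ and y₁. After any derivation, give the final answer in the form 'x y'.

2143295 110532

[19; 2,1,1,3,1,…,1,2,38] for √376; ℓ=16 ⇒ convergent index 15
i=0: a=19 ⇒ p=19, q=1
…
i=4: a=3 ⇒ p=349, q=18
…
i=8: a=4 ⇒ p=12953, q=668
i=9: a=2 ⇒ p=28834, q=1487
i=10: a=2 ⇒ p=70621, q=3642
…
i=12: a=3 ⇒ p=368986, q=19029
…
i=14: a=1 ⇒ p=837427, q=43187
i=15: a=2 ⇒ p=2143295, q=110532
fundamental: x₁=2143295, y₁=110532  (since 4593713457025 − 376·12217323024 = 1)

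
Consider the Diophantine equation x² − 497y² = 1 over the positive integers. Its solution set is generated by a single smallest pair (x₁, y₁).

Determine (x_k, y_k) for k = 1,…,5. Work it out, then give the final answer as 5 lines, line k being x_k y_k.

1201887 53912
2889064721537 129592263888
6944658661946678751 311510514535059400
16693389930459326703284737 748800875565868281911712
40127136686692992928199618718687 1799948075862157952969508541688

√497 = [22; 3,2,2,5,6,5,2,2,3,44, …], period ℓ=10 (even) → k=9
k=0  a_k=22  p_k/q_k = 22/1
…
k=3  a_k=2  p_k/q_k = 379/17
…
k=5  a_k=6  p_k/q_k = 12685/569
…
k=8  a_k=2  p_k/q_k = 352750/15823
k=9  a_k=3  p_k/q_k = 1201887/53912
fundamental: x₁=1201887, y₁=53912  (since 1444532360769 − 497·2906503744 = 1)
(1201887+53912√497)^2 = 2889064721537 + 129592263888√497
(1201887+53912√497)^3 = 6944658661946678751 + 311510514535059400√497
(1201887+53912√497)^4 = 16693389930459326703284737 + 748800875565868281911712√497
(1201887+53912√497)^5 = 40127136686692992928199618718687 + 1799948075862157952969508541688√497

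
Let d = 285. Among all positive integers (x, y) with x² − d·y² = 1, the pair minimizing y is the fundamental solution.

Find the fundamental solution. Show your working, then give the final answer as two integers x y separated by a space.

√285 = [16; 1,7,2,7,1,32, …], period ℓ=6 (even) → k=5
k=0  a_k=16  p_k/q_k = 16/1
k=1  a_k=1  p_k/q_k = 17/1
k=2  a_k=7  p_k/q_k = 135/8
…
k=4  a_k=7  p_k/q_k = 2144/127
k=5  a_k=1  p_k/q_k = 2431/144
→ (2431, 144).  Check: 2431²=5909761, 285·144²=5909760, difference 1.

2431 144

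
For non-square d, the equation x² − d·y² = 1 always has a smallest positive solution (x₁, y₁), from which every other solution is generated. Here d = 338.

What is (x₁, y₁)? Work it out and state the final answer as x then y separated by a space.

√338 = [18; 2,1,1,2,36, …], period ℓ=5 (odd) → k=9
a_0=18:  p_0=18·1+0=18,  q_0=18·0+1=1
…
a_2=1:  p_2=1·37+18=55,  q_2=1·2+1=3
…
a_4=2:  p_4=2·92+55=239,  q_4=2·5+3=13
…
a_7=1:  p_7=1·17631+8696=26327,  q_7=1·959+473=1432
a_8=1:  p_8=1·26327+17631=43958,  q_8=1·1432+959=2391
a_9=2:  p_9=2·43958+26327=114243,  q_9=2·2391+1432=6214
(x₁, y₁) = (114243, 6214);  114243² − 338·6214² = 1 ✓

114243 6214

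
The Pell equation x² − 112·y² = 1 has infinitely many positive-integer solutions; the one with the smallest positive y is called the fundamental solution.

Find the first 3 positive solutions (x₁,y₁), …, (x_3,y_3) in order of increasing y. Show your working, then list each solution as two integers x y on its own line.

127 12
32257 3048
8193151 774180

d=112: √d = [10; 1,1,2,1,1,20] (ℓ=6, even), read p_5/q_5
k=0  a_k=10  p_k/q_k = 10/1
…
k=4  a_k=1  p_k/q_k = 74/7
k=5  a_k=1  p_k/q_k = 127/12
→ (127, 12).  Check: 127²=16129, 112·12²=16128, difference 1.
(127+12√112)^2 = 32257 + 3048√112
(127+12√112)^3 = 8193151 + 774180√112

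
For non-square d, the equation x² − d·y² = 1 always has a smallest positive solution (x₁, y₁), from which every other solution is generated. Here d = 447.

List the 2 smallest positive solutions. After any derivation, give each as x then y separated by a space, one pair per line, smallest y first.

148 7
43807 2072

d=447: √d = [21; 7,42] (ℓ=2, even), read p_1/q_1
k=0  a_k=21  p_k/q_k = 21/1
k=1  a_k=7  p_k/q_k = 148/7
(x₁, y₁) = (148, 7);  148² − 447·7² = 1 ✓
(148+7√447)^2 = 43807 + 2072√447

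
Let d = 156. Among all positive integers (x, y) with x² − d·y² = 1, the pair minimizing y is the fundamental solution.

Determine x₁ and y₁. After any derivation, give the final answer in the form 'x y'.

d=156: √d = [12; 2,24] (ℓ=2, even), read p_1/q_1
a_0=12:  p_0=12·1+0=12,  q_0=12·0+1=1
a_1=2:  p_1=2·12+1=25,  q_1=2·1+0=2
fundamental: x₁=25, y₁=2  (since 625 − 156·4 = 1)

25 2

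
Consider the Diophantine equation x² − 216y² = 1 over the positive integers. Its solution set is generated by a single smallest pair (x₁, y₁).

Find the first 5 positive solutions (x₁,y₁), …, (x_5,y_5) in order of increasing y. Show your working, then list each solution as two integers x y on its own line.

485 33
470449 32010
456335045 31049667
442644523201 30118144980
429364731169925 29214569580933

√216 = [14; 1,2,3,2,1,28, …], period ℓ=6 (even) → k=5
k=0  a_k=14  p_k/q_k = 14/1
k=1  a_k=1  p_k/q_k = 15/1
k=2  a_k=2  p_k/q_k = 44/3
k=3  a_k=3  p_k/q_k = 147/10
k=4  a_k=2  p_k/q_k = 338/23
k=5  a_k=1  p_k/q_k = 485/33
fundamental: x₁=485, y₁=33  (since 235225 − 216·1089 = 1)
(x_2, y_2) = (485·485 + 216·33·33, 485·33 + 33·485) = (470449, 32010)
(x_3, y_3) = (485·470449 + 216·33·32010, 485·32010 + 33·470449) = (456335045, 31049667)
(x_4, y_4) = (485·456335045 + 216·33·31049667, 485·31049667 + 33·456335045) = (442644523201, 30118144980)
(x_5, y_5) = (485·442644523201 + 216·33·30118144980, 485·30118144980 + 33·442644523201) = (429364731169925, 29214569580933)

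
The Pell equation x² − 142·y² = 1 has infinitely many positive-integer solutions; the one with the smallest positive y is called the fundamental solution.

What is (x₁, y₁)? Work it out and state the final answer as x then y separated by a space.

√142 = [11; 1,10,1,22, …], period ℓ=4 (even) → k=3
i=0: a=11 ⇒ p=11, q=1
i=1: a=1 ⇒ p=12, q=1
i=2: a=10 ⇒ p=131, q=11
i=3: a=1 ⇒ p=143, q=12
(x₁, y₁) = (143, 12);  143² − 142·12² = 1 ✓

143 12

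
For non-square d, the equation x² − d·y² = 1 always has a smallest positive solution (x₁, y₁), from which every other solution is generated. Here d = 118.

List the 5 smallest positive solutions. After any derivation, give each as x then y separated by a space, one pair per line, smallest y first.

306917 28254
188396089777 17343265836
115643925371868101 10645886241146970
70986173286526887819457 6534806934930865917144
43573726693046301732396700037 4011286680085707263143023126

[10; 1,6,3,2,10,2,3,6,1,20] for √118; ℓ=10 ⇒ convergent index 9
k=0  a_k=10  p_k/q_k = 10/1
k=1  a_k=1  p_k/q_k = 11/1
…
k=3  a_k=3  p_k/q_k = 239/22
…
k=5  a_k=10  p_k/q_k = 5779/532
k=6  a_k=2  p_k/q_k = 12112/1115
k=7  a_k=3  p_k/q_k = 42115/3877
k=8  a_k=6  p_k/q_k = 264802/24377
k=9  a_k=1  p_k/q_k = 306917/28254
(x₁, y₁) = (306917, 28254);  306917² − 118·28254² = 1 ✓
(306917+28254√118)^2 = 188396089777 + 17343265836√118
(306917+28254√118)^3 = 115643925371868101 + 10645886241146970√118
(306917+28254√118)^4 = 70986173286526887819457 + 6534806934930865917144√118
(306917+28254√118)^5 = 43573726693046301732396700037 + 4011286680085707263143023126√118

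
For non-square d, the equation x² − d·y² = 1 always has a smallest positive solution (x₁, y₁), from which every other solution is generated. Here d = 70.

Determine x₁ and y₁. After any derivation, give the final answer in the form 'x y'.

d=70: √d = [8; 2,1,2,1,2,16] (ℓ=6, even), read p_5/q_5
a_0=8:  p_0=8·1+0=8,  q_0=8·0+1=1
a_1=2:  p_1=2·8+1=17,  q_1=2·1+0=2
…
a_4=1:  p_4=1·67+25=92,  q_4=1·8+3=11
a_5=2:  p_5=2·92+67=251,  q_5=2·11+8=30
(x₁, y₁) = (251, 30);  251² − 70·30² = 1 ✓

251 30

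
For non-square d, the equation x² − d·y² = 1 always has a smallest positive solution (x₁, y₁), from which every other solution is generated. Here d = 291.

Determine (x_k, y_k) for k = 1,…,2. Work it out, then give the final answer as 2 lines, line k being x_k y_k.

290 17
168199 9860

√291 → a₀=17, period (17,34); ℓ=2 even so k=1
step 0: (17, 1)  from 17·(1,0) + (0,1)
step 1: (290, 17)  from 17·(17,1) + (1,0)
fundamental: x₁=290, y₁=17  (since 84100 − 291·289 = 1)
k=2:  x_2 = 290·290+291·17·17 = 168199,  y_2 = 290·17+17·290 = 9860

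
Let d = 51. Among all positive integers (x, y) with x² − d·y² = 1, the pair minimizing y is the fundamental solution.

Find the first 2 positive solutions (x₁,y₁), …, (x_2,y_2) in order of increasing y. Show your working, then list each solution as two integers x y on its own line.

50 7
4999 700

d=51: √d = [7; 7,14] (ℓ=2, even), read p_1/q_1
i=0: a=7 ⇒ p=7, q=1
i=1: a=7 ⇒ p=50, q=7
fundamental: x₁=50, y₁=7  (since 2500 − 51·49 = 1)
(50+7√51)^2 = 4999 + 700√51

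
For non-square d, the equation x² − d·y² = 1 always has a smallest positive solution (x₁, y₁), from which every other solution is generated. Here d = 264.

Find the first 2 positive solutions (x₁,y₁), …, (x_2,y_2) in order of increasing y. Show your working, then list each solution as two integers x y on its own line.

√264 → a₀=16, period (4,32); ℓ=2 even so k=1
step 0: (16, 1)  from 16·(1,0) + (0,1)
step 1: (65, 4)  from 4·(16,1) + (1,0)
→ (65, 4).  Check: 65²=4225, 264·4²=4224, difference 1.
n=2: (65,4)∘(65,4) = (65·65+264·4·4, 65·4+4·65) = (8449,520)

65 4
8449 520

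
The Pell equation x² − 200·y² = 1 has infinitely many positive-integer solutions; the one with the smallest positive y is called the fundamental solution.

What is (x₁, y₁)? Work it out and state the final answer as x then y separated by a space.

99 7

√200 = [14; 7,28, …], period ℓ=2 (even) → k=1
a_0=14:  p_0=14·1+0=14,  q_0=14·0+1=1
a_1=7:  p_1=7·14+1=99,  q_1=7·1+0=7
→ (99, 7).  Check: 99²=9801, 200·7²=9800, difference 1.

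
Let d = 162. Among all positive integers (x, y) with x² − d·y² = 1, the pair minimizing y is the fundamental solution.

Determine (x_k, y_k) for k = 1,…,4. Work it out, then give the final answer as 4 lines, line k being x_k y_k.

√162 = [12; 1,2,1,2,12,2,1,2,1,24, …], period ℓ=10 (even) → k=9
k=0  a_k=12  p_k/q_k = 12/1
k=1  a_k=1  p_k/q_k = 13/1
k=2  a_k=2  p_k/q_k = 38/3
…
k=4  a_k=2  p_k/q_k = 140/11
…
k=7  a_k=1  p_k/q_k = 5333/419
k=8  a_k=2  p_k/q_k = 14268/1121
k=9  a_k=1  p_k/q_k = 19601/1540
(x₁, y₁) = (19601, 1540);  19601² − 162·1540² = 1 ✓
(x_2, y_2) = (19601·19601 + 162·1540·1540, 19601·1540 + 1540·19601) = (768398401, 60371080)
(x_3, y_3) = (19601·768398401 + 162·1540·60371080, 19601·60371080 + 1540·768398401) = (30122754096401, 2366667076620)
(x_4, y_4) = (19601·30122754096401 + 162·1540·2366667076620, 19601·2366667076620 + 1540·30122754096401) = (1180872205318713601, 92778082677286160)

19601 1540
768398401 60371080
30122754096401 2366667076620
1180872205318713601 92778082677286160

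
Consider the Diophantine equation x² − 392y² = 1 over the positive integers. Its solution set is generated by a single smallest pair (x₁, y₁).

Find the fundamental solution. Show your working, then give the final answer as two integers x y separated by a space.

99 5

√392 = [19; 1,3,1,38, …], period ℓ=4 (even) → k=3
step 0: (19, 1)  from 19·(1,0) + (0,1)
…
step 2: (79, 4)  from 3·(20,1) + (19,1)
step 3: (99, 5)  from 1·(79,4) + (20,1)
→ (99, 5).  Check: 99²=9801, 392·5²=9800, difference 1.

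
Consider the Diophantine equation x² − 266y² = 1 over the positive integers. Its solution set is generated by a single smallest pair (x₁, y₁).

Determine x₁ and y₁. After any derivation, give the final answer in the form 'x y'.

√266 → a₀=16, period (3,4,3,32); ℓ=4 even so k=3
step 0: (16, 1)  from 16·(1,0) + (0,1)
step 1: (49, 3)  from 3·(16,1) + (1,0)
step 2: (212, 13)  from 4·(49,3) + (16,1)
step 3: (685, 42)  from 3·(212,13) + (49,3)
(x₁, y₁) = (685, 42);  685² − 266·42² = 1 ✓

685 42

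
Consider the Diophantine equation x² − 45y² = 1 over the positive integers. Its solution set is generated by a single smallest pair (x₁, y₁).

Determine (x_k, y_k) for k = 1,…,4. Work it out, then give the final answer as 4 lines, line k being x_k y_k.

√45 → a₀=6, period (1,2,2,2,1,12); ℓ=6 even so k=5
a_0=6:  p_0=6·1+0=6,  q_0=6·0+1=1
…
a_2=2:  p_2=2·7+6=20,  q_2=2·1+1=3
a_3=2:  p_3=2·20+7=47,  q_3=2·3+1=7
a_4=2:  p_4=2·47+20=114,  q_4=2·7+3=17
a_5=1:  p_5=1·114+47=161,  q_5=1·17+7=24
(x₁, y₁) = (161, 24);  161² − 45·24² = 1 ✓
(161+24√45)^2 = 51841 + 7728√45
(161+24√45)^3 = 16692641 + 2488392√45
(161+24√45)^4 = 5374978561 + 801254496√45

161 24
51841 7728
16692641 2488392
5374978561 801254496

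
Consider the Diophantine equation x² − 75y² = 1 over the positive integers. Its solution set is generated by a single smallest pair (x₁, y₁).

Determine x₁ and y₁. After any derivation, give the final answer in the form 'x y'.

26 3

d=75: √d = [8; 1,1,1,16] (ℓ=4, even), read p_3/q_3
step 0: (8, 1)  from 8·(1,0) + (0,1)
…
step 2: (17, 2)  from 1·(9,1) + (8,1)
step 3: (26, 3)  from 1·(17,2) + (9,1)
(x₁, y₁) = (26, 3);  26² − 75·3² = 1 ✓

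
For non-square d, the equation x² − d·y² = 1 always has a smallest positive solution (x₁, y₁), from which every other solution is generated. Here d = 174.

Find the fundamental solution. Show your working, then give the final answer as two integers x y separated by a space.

d=174: √d = [13; 5,4,5,26] (ℓ=4, even), read p_3/q_3
k=0  a_k=13  p_k/q_k = 13/1
…
k=2  a_k=4  p_k/q_k = 277/21
k=3  a_k=5  p_k/q_k = 1451/110
fundamental: x₁=1451, y₁=110  (since 2105401 − 174·12100 = 1)

1451 110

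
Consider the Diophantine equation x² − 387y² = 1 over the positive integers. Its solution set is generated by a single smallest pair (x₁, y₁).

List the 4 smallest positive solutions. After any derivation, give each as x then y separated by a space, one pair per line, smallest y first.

[19; 1,2,19,2,1,38] for √387; ℓ=6 ⇒ convergent index 5
step 0: (19, 1)  from 19·(1,0) + (0,1)
step 1: (20, 1)  from 1·(19,1) + (1,0)
step 2: (59, 3)  from 2·(20,1) + (19,1)
…
step 4: (2341, 119)  from 2·(1141,58) + (59,3)
step 5: (3482, 177)  from 1·(2341,119) + (1141,58)
fundamental: x₁=3482, y₁=177  (since 12124324 − 387·31329 = 1)
k=2:  x_2 = 3482·3482+387·177·177 = 24248647,  y_2 = 3482·177+177·3482 = 1232628
k=3:  x_3 = 3482·24248647+387·177·1232628 = 168867574226,  y_3 = 3482·1232628+177·24248647 = 8584021215
k=4:  x_4 = 3482·168867574226+387·177·8584021215 = 1175993762661217,  y_4 = 3482·8584021215+177·168867574226 = 59779122508632

3482 177
24248647 1232628
168867574226 8584021215
1175993762661217 59779122508632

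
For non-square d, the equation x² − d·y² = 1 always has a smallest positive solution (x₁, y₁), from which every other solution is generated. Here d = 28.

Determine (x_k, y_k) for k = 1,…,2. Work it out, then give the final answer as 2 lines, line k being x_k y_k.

√28 = [5; 3,2,3,10, …], period ℓ=4 (even) → k=3
k=0  a_k=5  p_k/q_k = 5/1
…
k=2  a_k=2  p_k/q_k = 37/7
k=3  a_k=3  p_k/q_k = 127/24
(x₁, y₁) = (127, 24);  127² − 28·24² = 1 ✓
(127+24√28)^2 = 32257 + 6096√28

127 24
32257 6096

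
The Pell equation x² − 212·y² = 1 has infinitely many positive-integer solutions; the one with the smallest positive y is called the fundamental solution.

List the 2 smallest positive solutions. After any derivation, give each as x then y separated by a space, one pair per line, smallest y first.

√212 → a₀=14, period (1,1,3,1,1,…,1,1,28); ℓ=14 even so k=13
a_0=14:  p_0=14·1+0=14,  q_0=14·0+1=1
a_1=1:  p_1=1·14+1=15,  q_1=1·1+0=1
a_2=1:  p_2=1·15+14=29,  q_2=1·1+1=2
a_3=3:  p_3=3·29+15=102,  q_3=3·2+1=7
a_4=1:  p_4=1·102+29=131,  q_4=1·7+2=9
a_5=1:  p_5=1·131+102=233,  q_5=1·9+7=16
a_6=1:  p_6=1·233+131=364,  q_6=1·16+9=25
…
a_8=1:  p_8=1·2417+364=2781,  q_8=1·166+25=191
a_9=1:  p_9=1·2781+2417=5198,  q_9=1·191+166=357
a_10=1:  p_10=1·5198+2781=7979,  q_10=1·357+191=548
a_11=3:  p_11=3·7979+5198=29135,  q_11=3·548+357=2001
a_12=1:  p_12=1·29135+7979=37114,  q_12=1·2001+548=2549
a_13=1:  p_13=1·37114+29135=66249,  q_13=1·2549+2001=4550
(x₁, y₁) = (66249, 4550);  66249² − 212·4550² = 1 ✓
(x_2, y_2) = (66249·66249 + 212·4550·4550, 66249·4550 + 4550·66249) = (8777860001, 602865900)

66249 4550
8777860001 602865900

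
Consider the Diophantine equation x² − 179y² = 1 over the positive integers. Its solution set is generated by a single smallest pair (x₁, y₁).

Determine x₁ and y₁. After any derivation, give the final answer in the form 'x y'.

√179 → a₀=13, period (2,1,1,1,3,…,1,2,26); ℓ=14 even so k=13
a_0=13:  p_0=13·1+0=13,  q_0=13·0+1=1
…
a_2=1:  p_2=1·27+13=40,  q_2=1·2+1=3
a_3=1:  p_3=1·40+27=67,  q_3=1·3+2=5
…
a_6=5:  p_6=5·388+107=2047,  q_6=5·29+8=153
a_7=13:  p_7=13·2047+388=26999,  q_7=13·153+29=2018
a_8=5:  p_8=5·26999+2047=137042,  q_8=5·2018+153=10243
…
a_10=1:  p_10=1·438125+137042=575167,  q_10=1·32747+10243=42990
a_11=1:  p_11=1·575167+438125=1013292,  q_11=1·42990+32747=75737
a_12=1:  p_12=1·1013292+575167=1588459,  q_12=1·75737+42990=118727
a_13=2:  p_13=2·1588459+1013292=4190210,  q_13=2·118727+75737=313191
(x₁, y₁) = (4190210, 313191);  4190210² − 179·313191² = 1 ✓

4190210 313191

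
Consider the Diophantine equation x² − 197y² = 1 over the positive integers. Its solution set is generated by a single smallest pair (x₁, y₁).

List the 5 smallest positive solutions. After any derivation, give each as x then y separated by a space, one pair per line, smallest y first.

393 28
308897 22008
242792649 17298260
190834713217 13596410352
149995841795913 10686761238412

d=197: √d = [14; 28] (ℓ=1, odd), read p_1/q_1
step 0: (14, 1)  from 14·(1,0) + (0,1)
step 1: (393, 28)  from 28·(14,1) + (1,0)
fundamental: x₁=393, y₁=28  (since 154449 − 197·784 = 1)
(x_2, y_2) = (393·393 + 197·28·28, 393·28 + 28·393) = (308897, 22008)
(x_3, y_3) = (393·308897 + 197·28·22008, 393·22008 + 28·308897) = (242792649, 17298260)
(x_4, y_4) = (393·242792649 + 197·28·17298260, 393·17298260 + 28·242792649) = (190834713217, 13596410352)
(x_5, y_5) = (393·190834713217 + 197·28·13596410352, 393·13596410352 + 28·190834713217) = (149995841795913, 10686761238412)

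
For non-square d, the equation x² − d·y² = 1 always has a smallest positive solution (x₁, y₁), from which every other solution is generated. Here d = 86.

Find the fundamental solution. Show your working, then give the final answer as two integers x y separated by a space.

d=86: √d = [9; 3,1,1,1,8,1,1,1,3,18] (ℓ=10, even), read p_9/q_9
a_0=9:  p_0=9·1+0=9,  q_0=9·0+1=1
a_1=3:  p_1=3·9+1=28,  q_1=3·1+0=3
…
a_4=1:  p_4=1·65+37=102,  q_4=1·7+4=11
a_5=8:  p_5=8·102+65=881,  q_5=8·11+7=95
…
a_8=1:  p_8=1·1864+983=2847,  q_8=1·201+106=307
a_9=3:  p_9=3·2847+1864=10405,  q_9=3·307+201=1122
→ (10405, 1122).  Check: 10405²=108264025, 86·1122²=108264024, difference 1.

10405 1122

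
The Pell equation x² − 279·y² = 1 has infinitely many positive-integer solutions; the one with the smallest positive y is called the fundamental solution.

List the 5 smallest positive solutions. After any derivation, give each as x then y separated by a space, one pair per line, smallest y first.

d=279: √d = [16; 1,2,2,1,2,2,1,32] (ℓ=8, even), read p_7/q_7
a_0=16:  p_0=16·1+0=16,  q_0=16·0+1=1
a_1=1:  p_1=1·16+1=17,  q_1=1·1+0=1
a_2=2:  p_2=2·17+16=50,  q_2=2·1+1=3
a_3=2:  p_3=2·50+17=117,  q_3=2·3+1=7
…
a_5=2:  p_5=2·167+117=451,  q_5=2·10+7=27
a_6=2:  p_6=2·451+167=1069,  q_6=2·27+10=64
a_7=1:  p_7=1·1069+451=1520,  q_7=1·64+27=91
→ (1520, 91).  Check: 1520²=2310400, 279·91²=2310399, difference 1.
n=2: (1520,91)∘(1520,91) = (1520·1520+279·91·91, 1520·91+91·1520) = (4620799,276640)
n=3: (4620799,276640)∘(1520,91) = (1520·4620799+279·91·276640, 1520·276640+91·4620799) = (14047227440,840985509)
n=4: (14047227440,840985509)∘(1520,91) = (1520·14047227440+279·91·840985509, 1520·840985509+91·14047227440) = (42703566796801,2556595670720)
n=5: (42703566796801,2556595670720)∘(1520,91) = (1520·42703566796801+279·91·2556595670720, 1520·2556595670720+91·42703566796801) = (129818829015047600,7772049998003291)

1520 91
4620799 276640
14047227440 840985509
42703566796801 2556595670720
129818829015047600 7772049998003291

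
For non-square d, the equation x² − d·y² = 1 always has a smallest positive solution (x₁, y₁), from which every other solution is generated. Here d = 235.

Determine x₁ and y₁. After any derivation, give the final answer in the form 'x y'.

46 3

[15; 3,30] for √235; ℓ=2 ⇒ convergent index 1
step 0: (15, 1)  from 15·(1,0) + (0,1)
step 1: (46, 3)  from 3·(15,1) + (1,0)
fundamental: x₁=46, y₁=3  (since 2116 − 235·9 = 1)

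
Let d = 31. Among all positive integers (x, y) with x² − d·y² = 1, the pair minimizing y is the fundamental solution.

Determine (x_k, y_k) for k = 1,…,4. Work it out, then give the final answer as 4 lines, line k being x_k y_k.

√31 = [5; 1,1,3,5,3,1,1,10, …], period ℓ=8 (even) → k=7
k=0  a_k=5  p_k/q_k = 5/1
k=1  a_k=1  p_k/q_k = 6/1
k=2  a_k=1  p_k/q_k = 11/2
k=3  a_k=3  p_k/q_k = 39/7
…
k=5  a_k=3  p_k/q_k = 657/118
k=6  a_k=1  p_k/q_k = 863/155
k=7  a_k=1  p_k/q_k = 1520/273
→ (1520, 273).  Check: 1520²=2310400, 31·273²=2310399, difference 1.
k=2:  x_2 = 1520·1520+31·273·273 = 4620799,  y_2 = 1520·273+273·1520 = 829920
k=3:  x_3 = 1520·4620799+31·273·829920 = 14047227440,  y_3 = 1520·829920+273·4620799 = 2522956527
k=4:  x_4 = 1520·14047227440+31·273·2522956527 = 42703566796801,  y_4 = 1520·2522956527+273·14047227440 = 7669787012160

1520 273
4620799 829920
14047227440 2522956527
42703566796801 7669787012160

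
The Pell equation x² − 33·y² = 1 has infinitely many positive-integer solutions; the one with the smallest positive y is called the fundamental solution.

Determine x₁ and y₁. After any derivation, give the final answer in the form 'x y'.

√33 = [5; 1,2,1,10, …], period ℓ=4 (even) → k=3
a_0=5:  p_0=5·1+0=5,  q_0=5·0+1=1
…
a_2=2:  p_2=2·6+5=17,  q_2=2·1+1=3
a_3=1:  p_3=1·17+6=23,  q_3=1·3+1=4
→ (23, 4).  Check: 23²=529, 33·4²=528, difference 1.

23 4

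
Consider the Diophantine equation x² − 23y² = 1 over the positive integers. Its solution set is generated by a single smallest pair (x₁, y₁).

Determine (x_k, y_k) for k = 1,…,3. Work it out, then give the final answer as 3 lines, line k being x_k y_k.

√23 = [4; 1,3,1,8, …], period ℓ=4 (even) → k=3
k=0  a_k=4  p_k/q_k = 4/1
k=1  a_k=1  p_k/q_k = 5/1
k=2  a_k=3  p_k/q_k = 19/4
k=3  a_k=1  p_k/q_k = 24/5
(x₁, y₁) = (24, 5);  24² − 23·5² = 1 ✓
n=2: (24,5)∘(24,5) = (24·24+23·5·5, 24·5+5·24) = (1151,240)
n=3: (1151,240)∘(24,5) = (24·1151+23·5·240, 24·240+5·1151) = (55224,11515)

24 5
1151 240
55224 11515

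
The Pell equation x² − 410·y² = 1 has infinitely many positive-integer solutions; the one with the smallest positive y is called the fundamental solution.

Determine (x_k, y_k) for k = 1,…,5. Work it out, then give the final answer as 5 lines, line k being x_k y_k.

81 4
13121 648
2125521 104972
344321281 17004816
55777922001 2754675220

√410 → a₀=20, period (4,40); ℓ=2 even so k=1
i=0: a=20 ⇒ p=20, q=1
i=1: a=4 ⇒ p=81, q=4
fundamental: x₁=81, y₁=4  (since 6561 − 410·16 = 1)
(81+4√410)^2 = 13121 + 648√410
(81+4√410)^3 = 2125521 + 104972√410
(81+4√410)^4 = 344321281 + 17004816√410
(81+4√410)^5 = 55777922001 + 2754675220√410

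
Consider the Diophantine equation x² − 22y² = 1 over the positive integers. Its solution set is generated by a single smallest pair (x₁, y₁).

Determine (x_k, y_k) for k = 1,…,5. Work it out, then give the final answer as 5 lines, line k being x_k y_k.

d=22: √d = [4; 1,2,4,2,1,8] (ℓ=6, even), read p_5/q_5
step 0: (4, 1)  from 4·(1,0) + (0,1)
step 1: (5, 1)  from 1·(4,1) + (1,0)
step 2: (14, 3)  from 2·(5,1) + (4,1)
…
step 4: (136, 29)  from 2·(61,13) + (14,3)
step 5: (197, 42)  from 1·(136,29) + (61,13)
(x₁, y₁) = (197, 42);  197² − 22·42² = 1 ✓
n=2: (197,42)∘(197,42) = (197·197+22·42·42, 197·42+42·197) = (77617,16548)
n=3: (77617,16548)∘(197,42) = (197·77617+22·42·16548, 197·16548+42·77617) = (30580901,6519870)
n=4: (30580901,6519870)∘(197,42) = (197·30580901+22·42·6519870, 197·6519870+42·30580901) = (12048797377,2568812232)
n=5: (12048797377,2568812232)∘(197,42) = (197·12048797377+22·42·2568812232, 197·2568812232+42·12048797377) = (4747195585637,1012105499538)

197 42
77617 16548
30580901 6519870
12048797377 2568812232
4747195585637 1012105499538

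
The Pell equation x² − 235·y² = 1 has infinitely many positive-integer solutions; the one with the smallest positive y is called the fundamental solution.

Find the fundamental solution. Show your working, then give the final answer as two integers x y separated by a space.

46 3

√235 = [15; 3,30, …], period ℓ=2 (even) → k=1
i=0: a=15 ⇒ p=15, q=1
i=1: a=3 ⇒ p=46, q=3
→ (46, 3).  Check: 46²=2116, 235·3²=2115, difference 1.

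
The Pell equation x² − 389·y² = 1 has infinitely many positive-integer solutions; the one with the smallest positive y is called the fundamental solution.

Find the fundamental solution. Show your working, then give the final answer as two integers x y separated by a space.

3287049 166660

d=389: √d = [19; 1,2,1,1,1,1,2,1,38] (ℓ=9, odd), read p_17/q_17
a_0=19:  p_0=19·1+0=19,  q_0=19·0+1=1
a_1=1:  p_1=1·19+1=20,  q_1=1·1+0=1
…
a_4=1:  p_4=1·79+59=138,  q_4=1·4+3=7
a_5=1:  p_5=1·138+79=217,  q_5=1·7+4=11
a_6=1:  p_6=1·217+138=355,  q_6=1·11+7=18
…
a_8=1:  p_8=1·927+355=1282,  q_8=1·47+18=65
…
a_11=2:  p_11=2·50925+49643=151493,  q_11=2·2582+2517=7681
…
a_13=1:  p_13=1·202418+151493=353911,  q_13=1·10263+7681=17944
…
a_16=2:  p_16=2·910240+556329=2376809,  q_16=2·46151+28207=120509
a_17=1:  p_17=1·2376809+910240=3287049,  q_17=1·120509+46151=166660
fundamental: x₁=3287049, y₁=166660  (since 10804691128401 − 389·27775555600 = 1)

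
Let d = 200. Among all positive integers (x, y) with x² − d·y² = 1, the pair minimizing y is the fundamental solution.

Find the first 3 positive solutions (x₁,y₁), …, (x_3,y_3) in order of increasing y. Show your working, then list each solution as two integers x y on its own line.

[14; 7,28] for √200; ℓ=2 ⇒ convergent index 1
k=0  a_k=14  p_k/q_k = 14/1
k=1  a_k=7  p_k/q_k = 99/7
fundamental: x₁=99, y₁=7  (since 9801 − 200·49 = 1)
(99+7√200)^2 = 19601 + 1386√200
(99+7√200)^3 = 3880899 + 274421√200

99 7
19601 1386
3880899 274421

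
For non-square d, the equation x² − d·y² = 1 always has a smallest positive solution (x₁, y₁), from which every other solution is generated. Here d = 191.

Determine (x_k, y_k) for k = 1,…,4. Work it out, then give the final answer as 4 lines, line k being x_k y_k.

8994000 650783
161784071999999 11706284604000
2910171887135973018000 210572647456751349217
52348171905801720863712000001 3787780782452031563430792000

√191 → a₀=13, period (1,4,1,1,3,…,4,1,26); ℓ=16 even so k=15
a_0=13:  p_0=13·1+0=13,  q_0=13·0+1=1
…
a_2=4:  p_2=4·14+13=69,  q_2=4·1+1=5
…
a_4=1:  p_4=1·83+69=152,  q_4=1·6+5=11
…
a_6=2:  p_6=2·539+152=1230,  q_6=2·39+11=89
…
a_14=4:  p_14=4·1616447+911765=7377553,  q_14=4·116962+65973=533821
a_15=1:  p_15=1·7377553+1616447=8994000,  q_15=1·533821+116962=650783
→ (8994000, 650783).  Check: 8994000²=80892036000000, 191·650783²=80892035999999, difference 1.
k=2:  x_2 = 8994000·8994000+191·650783·650783 = 161784071999999,  y_2 = 8994000·650783+650783·8994000 = 11706284604000
k=3:  x_3 = 8994000·161784071999999+191·650783·11706284604000 = 2910171887135973018000,  y_3 = 8994000·11706284604000+650783·161784071999999 = 210572647456751349217
k=4:  x_4 = 8994000·2910171887135973018000+191·650783·210572647456751349217 = 52348171905801720863712000001,  y_4 = 8994000·210572647456751349217+650783·2910171887135973018000 = 3787780782452031563430792000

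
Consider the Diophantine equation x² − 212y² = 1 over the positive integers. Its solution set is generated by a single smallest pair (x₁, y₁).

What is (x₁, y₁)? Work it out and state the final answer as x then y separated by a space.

66249 4550

[14; 1,1,3,1,1,…,1,1,28] for √212; ℓ=14 ⇒ convergent index 13
step 0: (14, 1)  from 14·(1,0) + (0,1)
…
step 3: (102, 7)  from 3·(29,2) + (15,1)
step 4: (131, 9)  from 1·(102,7) + (29,2)
…
step 8: (2781, 191)  from 1·(2417,166) + (364,25)
…
step 11: (29135, 2001)  from 3·(7979,548) + (5198,357)
step 12: (37114, 2549)  from 1·(29135,2001) + (7979,548)
step 13: (66249, 4550)  from 1·(37114,2549) + (29135,2001)
fundamental: x₁=66249, y₁=4550  (since 4388930001 − 212·20702500 = 1)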